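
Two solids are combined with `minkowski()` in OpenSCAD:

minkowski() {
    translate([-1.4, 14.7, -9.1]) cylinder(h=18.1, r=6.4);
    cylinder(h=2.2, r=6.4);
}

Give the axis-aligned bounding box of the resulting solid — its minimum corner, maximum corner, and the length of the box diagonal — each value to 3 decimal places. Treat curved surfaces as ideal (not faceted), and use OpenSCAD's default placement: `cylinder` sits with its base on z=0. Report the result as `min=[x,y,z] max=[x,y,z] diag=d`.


A = translate([-1.4, 14.7, -9.1]) cylinder(h=18.1, r=6.4) → bbox [-7.8,8.3,-9.1] .. [5,21.1,9]
B = cylinder(h=2.2, r=6.4) → bbox [-6.4,-6.4,0] .. [6.4,6.4,2.2]
lo = A.lo+B.lo = [-7.8-6.4, 8.3-6.4, -9.1+0] = [-14.200,1.900,-9.100]
hi = A.hi+B.hi = [5+6.4, 21.1+6.4, 9+2.2] = [11.400,27.500,11.200]
diag = √(25.6²+25.6²+20.3²) = √1722.81 = 41.507

min=[-14.200,1.900,-9.100] max=[11.400,27.500,11.200] diag=41.507


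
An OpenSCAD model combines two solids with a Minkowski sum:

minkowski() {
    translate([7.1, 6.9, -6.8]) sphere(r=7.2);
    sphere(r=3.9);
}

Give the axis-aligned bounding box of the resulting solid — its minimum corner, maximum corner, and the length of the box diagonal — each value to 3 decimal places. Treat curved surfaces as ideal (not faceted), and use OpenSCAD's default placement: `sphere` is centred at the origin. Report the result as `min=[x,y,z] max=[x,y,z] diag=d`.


A = translate([7.1, 6.9, -6.8]) sphere(r=7.2) → bbox [-0.1,-0.3,-14] .. [14.3,14.1,0.4]
B = sphere(r=3.9) → bbox [-3.9,-3.9,-3.9] .. [3.9,3.9,3.9]
lo = A.lo+B.lo = [-0.1-3.9, -0.3-3.9, -14-3.9] = [-4.000,-4.200,-17.900]
hi = A.hi+B.hi = [14.3+3.9, 14.1+3.9, 0.4+3.9] = [18.200,18.000,4.300]
diag = √(22.2²+22.2²+22.2²) = √1478.52 = 38.452

min=[-4.000,-4.200,-17.900] max=[18.200,18.000,4.300] diag=38.452


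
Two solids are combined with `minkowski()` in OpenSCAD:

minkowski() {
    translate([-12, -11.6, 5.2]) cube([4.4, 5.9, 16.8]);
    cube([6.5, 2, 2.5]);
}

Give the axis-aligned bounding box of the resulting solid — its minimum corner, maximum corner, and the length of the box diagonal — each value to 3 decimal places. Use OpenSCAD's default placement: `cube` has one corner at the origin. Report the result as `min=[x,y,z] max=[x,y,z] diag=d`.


min=[-12.000,-11.600,5.200] max=[-1.100,-3.700,24.500] diag=23.531

A = translate([-12, -11.6, 5.2]) cube([4.4, 5.9, 16.8]) → bbox [-12,-11.6,5.2] .. [-7.6,-5.7,22]
B = cube([6.5, 2, 2.5]) → bbox [0,0,0] .. [6.5,2,2.5]
lo = A.lo+B.lo = [-12+0, -11.6+0, 5.2+0] = [-12.000,-11.600,5.200]
hi = A.hi+B.hi = [-7.6+6.5, -5.7+2, 22+2.5] = [-1.100,-3.700,24.500]
diag = √(10.9²+7.9²+19.3²) = √553.71 = 23.531


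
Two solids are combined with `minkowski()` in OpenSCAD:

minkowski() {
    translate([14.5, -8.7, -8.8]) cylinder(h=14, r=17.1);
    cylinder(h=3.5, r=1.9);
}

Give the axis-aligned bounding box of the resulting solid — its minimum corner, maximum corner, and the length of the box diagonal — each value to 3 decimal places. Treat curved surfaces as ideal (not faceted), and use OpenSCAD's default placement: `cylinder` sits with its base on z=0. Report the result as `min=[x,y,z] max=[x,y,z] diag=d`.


A = translate([14.5, -8.7, -8.8]) cylinder(h=14, r=17.1) → bbox [-2.6,-25.8,-8.8] .. [31.6,8.4,5.2]
B = cylinder(h=3.5, r=1.9) → bbox [-1.9,-1.9,0] .. [1.9,1.9,3.5]
lo = A.lo+B.lo = [-2.6-1.9, -25.8-1.9, -8.8+0] = [-4.500,-27.700,-8.800]
hi = A.hi+B.hi = [31.6+1.9, 8.4+1.9, 5.2+3.5] = [33.500,10.300,8.700]
diag = √(38²+38²+17.5²) = √3194.25 = 56.518

min=[-4.500,-27.700,-8.800] max=[33.500,10.300,8.700] diag=56.518


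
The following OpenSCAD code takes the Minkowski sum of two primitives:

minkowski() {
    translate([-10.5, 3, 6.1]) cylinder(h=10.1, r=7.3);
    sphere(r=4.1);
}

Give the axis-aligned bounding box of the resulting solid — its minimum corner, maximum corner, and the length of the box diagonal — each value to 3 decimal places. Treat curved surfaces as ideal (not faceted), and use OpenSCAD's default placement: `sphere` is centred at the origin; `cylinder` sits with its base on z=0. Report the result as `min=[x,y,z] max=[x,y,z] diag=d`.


min=[-21.900,-8.400,2.000] max=[0.900,14.400,20.300] diag=37.075

A = translate([-10.5, 3, 6.1]) cylinder(h=10.1, r=7.3) → bbox [-17.8,-4.3,6.1] .. [-3.2,10.3,16.2]
B = sphere(r=4.1) → bbox [-4.1,-4.1,-4.1] .. [4.1,4.1,4.1]
lo = A.lo+B.lo = [-17.8-4.1, -4.3-4.1, 6.1-4.1] = [-21.900,-8.400,2.000]
hi = A.hi+B.hi = [-3.2+4.1, 10.3+4.1, 16.2+4.1] = [0.900,14.400,20.300]
diag = √(22.8²+22.8²+18.3²) = √1374.57 = 37.075


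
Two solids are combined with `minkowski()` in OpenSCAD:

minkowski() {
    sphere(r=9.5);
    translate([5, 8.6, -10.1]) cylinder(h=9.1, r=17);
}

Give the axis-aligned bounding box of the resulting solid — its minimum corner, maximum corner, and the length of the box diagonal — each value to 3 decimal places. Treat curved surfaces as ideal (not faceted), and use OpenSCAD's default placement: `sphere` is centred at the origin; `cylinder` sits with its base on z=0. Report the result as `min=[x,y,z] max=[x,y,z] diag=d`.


min=[-21.500,-17.900,-19.600] max=[31.500,35.100,8.500] diag=80.048

A = translate([5, 8.6, -10.1]) cylinder(h=9.1, r=17) → bbox [-12,-8.4,-10.1] .. [22,25.6,-1]
B = sphere(r=9.5) → bbox [-9.5,-9.5,-9.5] .. [9.5,9.5,9.5]
lo = A.lo+B.lo = [-12-9.5, -8.4-9.5, -10.1-9.5] = [-21.500,-17.900,-19.600]
hi = A.hi+B.hi = [22+9.5, 25.6+9.5, -1+9.5] = [31.500,35.100,8.500]
diag = √(53²+53²+28.1²) = √6407.61 = 80.048


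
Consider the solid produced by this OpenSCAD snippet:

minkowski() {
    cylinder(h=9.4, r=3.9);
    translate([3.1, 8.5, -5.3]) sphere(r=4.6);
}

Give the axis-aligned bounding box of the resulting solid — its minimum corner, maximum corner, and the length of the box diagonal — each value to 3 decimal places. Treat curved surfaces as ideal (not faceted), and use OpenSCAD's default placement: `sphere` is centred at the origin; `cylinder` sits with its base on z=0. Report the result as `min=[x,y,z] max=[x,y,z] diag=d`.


min=[-5.400,0.000,-9.900] max=[11.600,17.000,8.700] diag=30.397

A = translate([3.1, 8.5, -5.3]) sphere(r=4.6) → bbox [-1.5,3.9,-9.9] .. [7.7,13.1,-0.7]
B = cylinder(h=9.4, r=3.9) → bbox [-3.9,-3.9,0] .. [3.9,3.9,9.4]
lo = A.lo+B.lo = [-1.5-3.9, 3.9-3.9, -9.9+0] = [-5.400,0.000,-9.900]
hi = A.hi+B.hi = [7.7+3.9, 13.1+3.9, -0.7+9.4] = [11.600,17.000,8.700]
diag = √(17²+17²+18.6²) = √923.96 = 30.397


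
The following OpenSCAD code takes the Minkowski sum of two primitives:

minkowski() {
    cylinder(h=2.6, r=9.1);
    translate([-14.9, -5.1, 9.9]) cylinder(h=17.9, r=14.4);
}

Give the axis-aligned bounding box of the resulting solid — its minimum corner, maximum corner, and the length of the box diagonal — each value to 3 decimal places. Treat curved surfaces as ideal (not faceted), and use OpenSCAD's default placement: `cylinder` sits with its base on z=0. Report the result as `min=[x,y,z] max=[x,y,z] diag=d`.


min=[-38.400,-28.600,9.900] max=[8.600,18.400,30.400] diag=69.558

A = translate([-14.9, -5.1, 9.9]) cylinder(h=17.9, r=14.4) → bbox [-29.3,-19.5,9.9] .. [-0.5,9.3,27.8]
B = cylinder(h=2.6, r=9.1) → bbox [-9.1,-9.1,0] .. [9.1,9.1,2.6]
lo = A.lo+B.lo = [-29.3-9.1, -19.5-9.1, 9.9+0] = [-38.400,-28.600,9.900]
hi = A.hi+B.hi = [-0.5+9.1, 9.3+9.1, 27.8+2.6] = [8.600,18.400,30.400]
diag = √(47²+47²+20.5²) = √4838.25 = 69.558


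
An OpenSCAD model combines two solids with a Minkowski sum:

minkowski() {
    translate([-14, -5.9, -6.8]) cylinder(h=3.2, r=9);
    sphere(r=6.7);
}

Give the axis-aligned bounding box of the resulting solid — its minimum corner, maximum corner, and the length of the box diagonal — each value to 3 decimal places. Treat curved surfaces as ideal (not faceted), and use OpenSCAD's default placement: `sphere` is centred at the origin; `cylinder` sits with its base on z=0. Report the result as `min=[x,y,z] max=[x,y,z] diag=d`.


min=[-29.700,-21.600,-13.500] max=[1.700,9.800,3.100] diag=47.408

A = translate([-14, -5.9, -6.8]) cylinder(h=3.2, r=9) → bbox [-23,-14.9,-6.8] .. [-5,3.1,-3.6]
B = sphere(r=6.7) → bbox [-6.7,-6.7,-6.7] .. [6.7,6.7,6.7]
lo = A.lo+B.lo = [-23-6.7, -14.9-6.7, -6.8-6.7] = [-29.700,-21.600,-13.500]
hi = A.hi+B.hi = [-5+6.7, 3.1+6.7, -3.6+6.7] = [1.700,9.800,3.100]
diag = √(31.4²+31.4²+16.6²) = √2247.48 = 47.408


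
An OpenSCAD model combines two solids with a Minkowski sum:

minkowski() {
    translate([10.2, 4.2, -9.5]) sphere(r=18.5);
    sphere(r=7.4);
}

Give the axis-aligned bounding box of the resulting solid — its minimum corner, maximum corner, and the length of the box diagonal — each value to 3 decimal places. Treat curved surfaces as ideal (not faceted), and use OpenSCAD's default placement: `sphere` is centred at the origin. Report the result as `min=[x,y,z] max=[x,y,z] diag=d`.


A = translate([10.2, 4.2, -9.5]) sphere(r=18.5) → bbox [-8.3,-14.3,-28] .. [28.7,22.7,9]
B = sphere(r=7.4) → bbox [-7.4,-7.4,-7.4] .. [7.4,7.4,7.4]
lo = A.lo+B.lo = [-8.3-7.4, -14.3-7.4, -28-7.4] = [-15.700,-21.700,-35.400]
hi = A.hi+B.hi = [28.7+7.4, 22.7+7.4, 9+7.4] = [36.100,30.100,16.400]
diag = √(51.8²+51.8²+51.8²) = √8049.72 = 89.720

min=[-15.700,-21.700,-35.400] max=[36.100,30.100,16.400] diag=89.720


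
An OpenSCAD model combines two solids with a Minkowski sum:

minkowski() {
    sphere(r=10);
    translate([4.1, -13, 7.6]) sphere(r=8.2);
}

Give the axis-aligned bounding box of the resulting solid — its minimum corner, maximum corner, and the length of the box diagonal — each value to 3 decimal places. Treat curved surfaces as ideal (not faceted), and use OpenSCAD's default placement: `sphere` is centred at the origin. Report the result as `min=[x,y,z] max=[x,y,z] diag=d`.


min=[-14.100,-31.200,-10.600] max=[22.300,5.200,25.800] diag=63.047

A = translate([4.1, -13, 7.6]) sphere(r=8.2) → bbox [-4.1,-21.2,-0.6] .. [12.3,-4.8,15.8]
B = sphere(r=10) → bbox [-10,-10,-10] .. [10,10,10]
lo = A.lo+B.lo = [-4.1-10, -21.2-10, -0.6-10] = [-14.100,-31.200,-10.600]
hi = A.hi+B.hi = [12.3+10, -4.8+10, 15.8+10] = [22.300,5.200,25.800]
diag = √(36.4²+36.4²+36.4²) = √3974.88 = 63.047


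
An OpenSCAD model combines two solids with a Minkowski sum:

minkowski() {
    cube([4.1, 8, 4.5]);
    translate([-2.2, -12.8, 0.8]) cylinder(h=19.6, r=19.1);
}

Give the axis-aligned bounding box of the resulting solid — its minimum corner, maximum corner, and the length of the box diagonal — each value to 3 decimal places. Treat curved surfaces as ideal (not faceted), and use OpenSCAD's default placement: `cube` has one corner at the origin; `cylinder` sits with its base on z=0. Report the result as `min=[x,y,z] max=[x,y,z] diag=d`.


A = translate([-2.2, -12.8, 0.8]) cylinder(h=19.6, r=19.1) → bbox [-21.3,-31.9,0.8] .. [16.9,6.3,20.4]
B = cube([4.1, 8, 4.5]) → bbox [0,0,0] .. [4.1,8,4.5]
lo = A.lo+B.lo = [-21.3+0, -31.9+0, 0.8+0] = [-21.300,-31.900,0.800]
hi = A.hi+B.hi = [16.9+4.1, 6.3+8, 20.4+4.5] = [21.000,14.300,24.900]
diag = √(42.3²+46.2²+24.1²) = √4504.54 = 67.116

min=[-21.300,-31.900,0.800] max=[21.000,14.300,24.900] diag=67.116


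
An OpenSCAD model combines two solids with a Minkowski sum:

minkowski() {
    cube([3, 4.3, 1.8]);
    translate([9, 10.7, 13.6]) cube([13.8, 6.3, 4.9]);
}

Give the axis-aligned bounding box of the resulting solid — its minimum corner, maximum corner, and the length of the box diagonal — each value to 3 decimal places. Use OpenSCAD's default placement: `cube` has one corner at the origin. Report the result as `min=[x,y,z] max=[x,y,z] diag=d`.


A = translate([9, 10.7, 13.6]) cube([13.8, 6.3, 4.9]) → bbox [9,10.7,13.6] .. [22.8,17,18.5]
B = cube([3, 4.3, 1.8]) → bbox [0,0,0] .. [3,4.3,1.8]
lo = A.lo+B.lo = [9+0, 10.7+0, 13.6+0] = [9.000,10.700,13.600]
hi = A.hi+B.hi = [22.8+3, 17+4.3, 18.5+1.8] = [25.800,21.300,20.300]
diag = √(16.8²+10.6²+6.7²) = √439.49 = 20.964

min=[9.000,10.700,13.600] max=[25.800,21.300,20.300] diag=20.964


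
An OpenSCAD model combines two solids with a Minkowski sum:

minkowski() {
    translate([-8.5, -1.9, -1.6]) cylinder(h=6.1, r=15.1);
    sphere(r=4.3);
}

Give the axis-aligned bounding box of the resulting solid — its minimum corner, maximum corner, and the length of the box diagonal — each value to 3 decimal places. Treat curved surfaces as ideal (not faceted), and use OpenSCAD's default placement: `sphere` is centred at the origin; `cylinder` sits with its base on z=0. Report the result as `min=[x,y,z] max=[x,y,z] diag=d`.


min=[-27.900,-21.300,-5.900] max=[10.900,17.500,8.800] diag=56.806

A = translate([-8.5, -1.9, -1.6]) cylinder(h=6.1, r=15.1) → bbox [-23.6,-17,-1.6] .. [6.6,13.2,4.5]
B = sphere(r=4.3) → bbox [-4.3,-4.3,-4.3] .. [4.3,4.3,4.3]
lo = A.lo+B.lo = [-23.6-4.3, -17-4.3, -1.6-4.3] = [-27.900,-21.300,-5.900]
hi = A.hi+B.hi = [6.6+4.3, 13.2+4.3, 4.5+4.3] = [10.900,17.500,8.800]
diag = √(38.8²+38.8²+14.7²) = √3226.97 = 56.806


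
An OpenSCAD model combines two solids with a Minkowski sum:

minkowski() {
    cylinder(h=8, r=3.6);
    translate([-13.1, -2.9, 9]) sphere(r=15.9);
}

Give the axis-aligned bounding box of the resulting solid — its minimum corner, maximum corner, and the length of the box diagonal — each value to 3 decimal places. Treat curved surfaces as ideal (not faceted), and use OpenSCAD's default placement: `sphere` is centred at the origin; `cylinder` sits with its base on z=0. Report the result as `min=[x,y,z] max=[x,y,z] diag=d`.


min=[-32.600,-22.400,-6.900] max=[6.400,16.600,32.900] diag=68.015

A = translate([-13.1, -2.9, 9]) sphere(r=15.9) → bbox [-29,-18.8,-6.9] .. [2.8,13,24.9]
B = cylinder(h=8, r=3.6) → bbox [-3.6,-3.6,0] .. [3.6,3.6,8]
lo = A.lo+B.lo = [-29-3.6, -18.8-3.6, -6.9+0] = [-32.600,-22.400,-6.900]
hi = A.hi+B.hi = [2.8+3.6, 13+3.6, 24.9+8] = [6.400,16.600,32.900]
diag = √(39²+39²+39.8²) = √4626.04 = 68.015


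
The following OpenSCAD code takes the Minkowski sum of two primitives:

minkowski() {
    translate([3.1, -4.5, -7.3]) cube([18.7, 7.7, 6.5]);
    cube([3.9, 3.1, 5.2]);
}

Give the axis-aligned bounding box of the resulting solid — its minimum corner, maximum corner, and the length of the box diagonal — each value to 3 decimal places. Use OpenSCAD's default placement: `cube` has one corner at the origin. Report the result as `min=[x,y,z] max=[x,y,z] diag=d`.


A = translate([3.1, -4.5, -7.3]) cube([18.7, 7.7, 6.5]) → bbox [3.1,-4.5,-7.3] .. [21.8,3.2,-0.8]
B = cube([3.9, 3.1, 5.2]) → bbox [0,0,0] .. [3.9,3.1,5.2]
lo = A.lo+B.lo = [3.1+0, -4.5+0, -7.3+0] = [3.100,-4.500,-7.300]
hi = A.hi+B.hi = [21.8+3.9, 3.2+3.1, -0.8+5.2] = [25.700,6.300,4.400]
diag = √(22.6²+10.8²+11.7²) = √764.29 = 27.646

min=[3.100,-4.500,-7.300] max=[25.700,6.300,4.400] diag=27.646


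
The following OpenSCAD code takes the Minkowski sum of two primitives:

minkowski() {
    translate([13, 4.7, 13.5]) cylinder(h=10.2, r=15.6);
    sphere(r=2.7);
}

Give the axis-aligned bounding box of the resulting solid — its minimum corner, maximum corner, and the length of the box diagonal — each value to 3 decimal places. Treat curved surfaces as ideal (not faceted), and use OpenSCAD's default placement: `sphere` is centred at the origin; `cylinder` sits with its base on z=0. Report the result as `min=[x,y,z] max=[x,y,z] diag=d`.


A = translate([13, 4.7, 13.5]) cylinder(h=10.2, r=15.6) → bbox [-2.6,-10.9,13.5] .. [28.6,20.3,23.7]
B = sphere(r=2.7) → bbox [-2.7,-2.7,-2.7] .. [2.7,2.7,2.7]
lo = A.lo+B.lo = [-2.6-2.7, -10.9-2.7, 13.5-2.7] = [-5.300,-13.600,10.800]
hi = A.hi+B.hi = [28.6+2.7, 20.3+2.7, 23.7+2.7] = [31.300,23.000,26.400]
diag = √(36.6²+36.6²+15.6²) = √2922.48 = 54.060

min=[-5.300,-13.600,10.800] max=[31.300,23.000,26.400] diag=54.060


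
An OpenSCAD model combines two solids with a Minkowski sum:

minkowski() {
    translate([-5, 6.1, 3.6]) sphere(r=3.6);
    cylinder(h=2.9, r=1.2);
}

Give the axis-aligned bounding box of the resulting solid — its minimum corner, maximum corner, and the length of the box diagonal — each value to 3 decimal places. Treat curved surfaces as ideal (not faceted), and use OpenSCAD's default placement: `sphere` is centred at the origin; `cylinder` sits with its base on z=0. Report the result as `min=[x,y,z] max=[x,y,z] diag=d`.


min=[-9.800,1.300,0.000] max=[-0.200,10.900,10.100] diag=16.921

A = translate([-5, 6.1, 3.6]) sphere(r=3.6) → bbox [-8.6,2.5,0] .. [-1.4,9.7,7.2]
B = cylinder(h=2.9, r=1.2) → bbox [-1.2,-1.2,0] .. [1.2,1.2,2.9]
lo = A.lo+B.lo = [-8.6-1.2, 2.5-1.2, 0+0] = [-9.800,1.300,0.000]
hi = A.hi+B.hi = [-1.4+1.2, 9.7+1.2, 7.2+2.9] = [-0.200,10.900,10.100]
diag = √(9.6²+9.6²+10.1²) = √286.33 = 16.921


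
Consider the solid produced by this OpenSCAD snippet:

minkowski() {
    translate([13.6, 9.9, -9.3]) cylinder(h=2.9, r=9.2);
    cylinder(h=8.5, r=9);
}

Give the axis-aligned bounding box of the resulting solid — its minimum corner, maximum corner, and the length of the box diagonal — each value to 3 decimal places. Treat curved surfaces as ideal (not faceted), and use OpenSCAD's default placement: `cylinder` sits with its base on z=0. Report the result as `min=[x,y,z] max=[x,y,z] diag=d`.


min=[-4.600,-8.300,-9.300] max=[31.800,28.100,2.100] diag=52.725

A = translate([13.6, 9.9, -9.3]) cylinder(h=2.9, r=9.2) → bbox [4.4,0.7,-9.3] .. [22.8,19.1,-6.4]
B = cylinder(h=8.5, r=9) → bbox [-9,-9,0] .. [9,9,8.5]
lo = A.lo+B.lo = [4.4-9, 0.7-9, -9.3+0] = [-4.600,-8.300,-9.300]
hi = A.hi+B.hi = [22.8+9, 19.1+9, -6.4+8.5] = [31.800,28.100,2.100]
diag = √(36.4²+36.4²+11.4²) = √2779.88 = 52.725


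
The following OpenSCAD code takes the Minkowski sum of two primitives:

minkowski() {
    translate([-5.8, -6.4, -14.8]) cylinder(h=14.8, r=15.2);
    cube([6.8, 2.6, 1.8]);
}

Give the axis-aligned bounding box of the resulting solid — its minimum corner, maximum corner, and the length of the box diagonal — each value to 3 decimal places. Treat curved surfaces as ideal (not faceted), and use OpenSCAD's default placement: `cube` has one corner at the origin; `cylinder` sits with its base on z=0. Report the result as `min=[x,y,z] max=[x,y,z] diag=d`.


min=[-21.000,-21.600,-14.800] max=[16.200,11.400,1.800] diag=52.425

A = translate([-5.8, -6.4, -14.8]) cylinder(h=14.8, r=15.2) → bbox [-21,-21.6,-14.8] .. [9.4,8.8,0]
B = cube([6.8, 2.6, 1.8]) → bbox [0,0,0] .. [6.8,2.6,1.8]
lo = A.lo+B.lo = [-21+0, -21.6+0, -14.8+0] = [-21.000,-21.600,-14.800]
hi = A.hi+B.hi = [9.4+6.8, 8.8+2.6, 0+1.8] = [16.200,11.400,1.800]
diag = √(37.2²+33²+16.6²) = √2748.4 = 52.425


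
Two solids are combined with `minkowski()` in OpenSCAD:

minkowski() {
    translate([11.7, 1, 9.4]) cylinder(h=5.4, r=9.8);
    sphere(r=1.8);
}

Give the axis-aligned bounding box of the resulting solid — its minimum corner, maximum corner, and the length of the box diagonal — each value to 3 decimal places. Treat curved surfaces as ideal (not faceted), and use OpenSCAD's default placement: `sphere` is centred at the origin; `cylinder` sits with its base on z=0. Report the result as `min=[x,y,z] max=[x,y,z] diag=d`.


min=[0.100,-10.600,7.600] max=[23.300,12.600,16.600] diag=34.022

A = translate([11.7, 1, 9.4]) cylinder(h=5.4, r=9.8) → bbox [1.9,-8.8,9.4] .. [21.5,10.8,14.8]
B = sphere(r=1.8) → bbox [-1.8,-1.8,-1.8] .. [1.8,1.8,1.8]
lo = A.lo+B.lo = [1.9-1.8, -8.8-1.8, 9.4-1.8] = [0.100,-10.600,7.600]
hi = A.hi+B.hi = [21.5+1.8, 10.8+1.8, 14.8+1.8] = [23.300,12.600,16.600]
diag = √(23.2²+23.2²+9²) = √1157.48 = 34.022


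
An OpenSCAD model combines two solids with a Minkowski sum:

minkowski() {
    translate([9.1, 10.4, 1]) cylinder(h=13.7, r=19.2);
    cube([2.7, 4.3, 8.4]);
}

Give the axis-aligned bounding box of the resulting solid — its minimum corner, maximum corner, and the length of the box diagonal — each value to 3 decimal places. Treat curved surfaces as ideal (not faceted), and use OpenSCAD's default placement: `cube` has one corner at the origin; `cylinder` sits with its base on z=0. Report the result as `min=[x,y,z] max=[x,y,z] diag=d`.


A = translate([9.1, 10.4, 1]) cylinder(h=13.7, r=19.2) → bbox [-10.1,-8.8,1] .. [28.3,29.6,14.7]
B = cube([2.7, 4.3, 8.4]) → bbox [0,0,0] .. [2.7,4.3,8.4]
lo = A.lo+B.lo = [-10.1+0, -8.8+0, 1+0] = [-10.100,-8.800,1.000]
hi = A.hi+B.hi = [28.3+2.7, 29.6+4.3, 14.7+8.4] = [31.000,33.900,23.100]
diag = √(41.1²+42.7²+22.1²) = √4000.91 = 63.253

min=[-10.100,-8.800,1.000] max=[31.000,33.900,23.100] diag=63.253


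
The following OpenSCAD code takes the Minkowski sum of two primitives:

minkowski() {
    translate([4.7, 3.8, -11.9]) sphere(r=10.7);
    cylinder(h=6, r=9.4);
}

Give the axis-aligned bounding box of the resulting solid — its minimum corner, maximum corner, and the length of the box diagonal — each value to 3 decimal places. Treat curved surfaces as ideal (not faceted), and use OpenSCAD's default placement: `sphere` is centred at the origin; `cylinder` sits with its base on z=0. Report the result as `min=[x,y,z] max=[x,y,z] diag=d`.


A = translate([4.7, 3.8, -11.9]) sphere(r=10.7) → bbox [-6,-6.9,-22.6] .. [15.4,14.5,-1.2]
B = cylinder(h=6, r=9.4) → bbox [-9.4,-9.4,0] .. [9.4,9.4,6]
lo = A.lo+B.lo = [-6-9.4, -6.9-9.4, -22.6+0] = [-15.400,-16.300,-22.600]
hi = A.hi+B.hi = [15.4+9.4, 14.5+9.4, -1.2+6] = [24.800,23.900,4.800]
diag = √(40.2²+40.2²+27.4²) = √3982.84 = 63.110

min=[-15.400,-16.300,-22.600] max=[24.800,23.900,4.800] diag=63.110


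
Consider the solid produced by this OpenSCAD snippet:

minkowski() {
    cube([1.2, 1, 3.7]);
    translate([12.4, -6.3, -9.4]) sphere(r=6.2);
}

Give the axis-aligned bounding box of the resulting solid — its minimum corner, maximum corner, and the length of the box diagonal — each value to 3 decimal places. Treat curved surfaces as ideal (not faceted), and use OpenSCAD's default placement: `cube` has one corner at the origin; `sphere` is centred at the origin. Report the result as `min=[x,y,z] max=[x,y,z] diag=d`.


A = translate([12.4, -6.3, -9.4]) sphere(r=6.2) → bbox [6.2,-12.5,-15.6] .. [18.6,-0.1,-3.2]
B = cube([1.2, 1, 3.7]) → bbox [0,0,0] .. [1.2,1,3.7]
lo = A.lo+B.lo = [6.2+0, -12.5+0, -15.6+0] = [6.200,-12.500,-15.600]
hi = A.hi+B.hi = [18.6+1.2, -0.1+1, -3.2+3.7] = [19.800,0.900,0.500]
diag = √(13.6²+13.4²+16.1²) = √623.73 = 24.975

min=[6.200,-12.500,-15.600] max=[19.800,0.900,0.500] diag=24.975


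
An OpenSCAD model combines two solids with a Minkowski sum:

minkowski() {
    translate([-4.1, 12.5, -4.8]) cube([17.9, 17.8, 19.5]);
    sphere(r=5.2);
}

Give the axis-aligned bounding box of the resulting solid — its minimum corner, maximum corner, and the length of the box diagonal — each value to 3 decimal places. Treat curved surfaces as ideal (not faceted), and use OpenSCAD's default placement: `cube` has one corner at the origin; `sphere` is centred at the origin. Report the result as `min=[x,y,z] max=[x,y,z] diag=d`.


min=[-9.300,7.300,-10.000] max=[19.000,35.500,19.900] diag=49.901

A = translate([-4.1, 12.5, -4.8]) cube([17.9, 17.8, 19.5]) → bbox [-4.1,12.5,-4.8] .. [13.8,30.3,14.7]
B = sphere(r=5.2) → bbox [-5.2,-5.2,-5.2] .. [5.2,5.2,5.2]
lo = A.lo+B.lo = [-4.1-5.2, 12.5-5.2, -4.8-5.2] = [-9.300,7.300,-10.000]
hi = A.hi+B.hi = [13.8+5.2, 30.3+5.2, 14.7+5.2] = [19.000,35.500,19.900]
diag = √(28.3²+28.2²+29.9²) = √2490.14 = 49.901


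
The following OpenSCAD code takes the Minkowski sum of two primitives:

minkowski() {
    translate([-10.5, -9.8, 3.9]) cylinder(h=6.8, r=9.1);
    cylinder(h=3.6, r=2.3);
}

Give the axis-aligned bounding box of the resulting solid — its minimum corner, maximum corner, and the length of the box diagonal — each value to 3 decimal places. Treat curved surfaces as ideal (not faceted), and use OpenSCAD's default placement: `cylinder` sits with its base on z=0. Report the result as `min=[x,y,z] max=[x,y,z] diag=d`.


A = translate([-10.5, -9.8, 3.9]) cylinder(h=6.8, r=9.1) → bbox [-19.6,-18.9,3.9] .. [-1.4,-0.7,10.7]
B = cylinder(h=3.6, r=2.3) → bbox [-2.3,-2.3,0] .. [2.3,2.3,3.6]
lo = A.lo+B.lo = [-19.6-2.3, -18.9-2.3, 3.9+0] = [-21.900,-21.200,3.900]
hi = A.hi+B.hi = [-1.4+2.3, -0.7+2.3, 10.7+3.6] = [0.900,1.600,14.300]
diag = √(22.8²+22.8²+10.4²) = √1147.84 = 33.880

min=[-21.900,-21.200,3.900] max=[0.900,1.600,14.300] diag=33.880


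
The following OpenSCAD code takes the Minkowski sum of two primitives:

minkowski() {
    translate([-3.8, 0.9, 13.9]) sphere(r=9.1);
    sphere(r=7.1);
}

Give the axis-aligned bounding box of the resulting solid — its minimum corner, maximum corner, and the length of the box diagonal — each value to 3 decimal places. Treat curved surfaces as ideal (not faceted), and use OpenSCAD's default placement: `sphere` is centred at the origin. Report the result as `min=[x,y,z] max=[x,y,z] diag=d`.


A = translate([-3.8, 0.9, 13.9]) sphere(r=9.1) → bbox [-12.9,-8.2,4.8] .. [5.3,10,23]
B = sphere(r=7.1) → bbox [-7.1,-7.1,-7.1] .. [7.1,7.1,7.1]
lo = A.lo+B.lo = [-12.9-7.1, -8.2-7.1, 4.8-7.1] = [-20.000,-15.300,-2.300]
hi = A.hi+B.hi = [5.3+7.1, 10+7.1, 23+7.1] = [12.400,17.100,30.100]
diag = √(32.4²+32.4²+32.4²) = √3149.28 = 56.118

min=[-20.000,-15.300,-2.300] max=[12.400,17.100,30.100] diag=56.118


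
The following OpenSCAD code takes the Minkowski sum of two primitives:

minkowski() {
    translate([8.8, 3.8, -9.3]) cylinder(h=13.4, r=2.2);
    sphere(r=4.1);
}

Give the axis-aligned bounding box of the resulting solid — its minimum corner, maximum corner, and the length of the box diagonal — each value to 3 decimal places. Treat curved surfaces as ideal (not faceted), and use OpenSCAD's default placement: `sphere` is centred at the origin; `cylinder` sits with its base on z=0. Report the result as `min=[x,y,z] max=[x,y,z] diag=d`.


A = translate([8.8, 3.8, -9.3]) cylinder(h=13.4, r=2.2) → bbox [6.6,1.6,-9.3] .. [11,6,4.1]
B = sphere(r=4.1) → bbox [-4.1,-4.1,-4.1] .. [4.1,4.1,4.1]
lo = A.lo+B.lo = [6.6-4.1, 1.6-4.1, -9.3-4.1] = [2.500,-2.500,-13.400]
hi = A.hi+B.hi = [11+4.1, 6+4.1, 4.1+4.1] = [15.100,10.100,8.200]
diag = √(12.6²+12.6²+21.6²) = √784.08 = 28.001

min=[2.500,-2.500,-13.400] max=[15.100,10.100,8.200] diag=28.001


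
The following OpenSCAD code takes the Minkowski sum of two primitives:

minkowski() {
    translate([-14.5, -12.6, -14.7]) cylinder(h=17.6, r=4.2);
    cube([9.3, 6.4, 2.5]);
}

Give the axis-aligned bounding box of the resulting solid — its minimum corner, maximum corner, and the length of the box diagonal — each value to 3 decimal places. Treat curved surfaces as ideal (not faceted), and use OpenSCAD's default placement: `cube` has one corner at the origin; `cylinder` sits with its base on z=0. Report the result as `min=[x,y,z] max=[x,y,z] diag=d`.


A = translate([-14.5, -12.6, -14.7]) cylinder(h=17.6, r=4.2) → bbox [-18.7,-16.8,-14.7] .. [-10.3,-8.4,2.9]
B = cube([9.3, 6.4, 2.5]) → bbox [0,0,0] .. [9.3,6.4,2.5]
lo = A.lo+B.lo = [-18.7+0, -16.8+0, -14.7+0] = [-18.700,-16.800,-14.700]
hi = A.hi+B.hi = [-10.3+9.3, -8.4+6.4, 2.9+2.5] = [-1.000,-2.000,5.400]
diag = √(17.7²+14.8²+20.1²) = √936.34 = 30.600

min=[-18.700,-16.800,-14.700] max=[-1.000,-2.000,5.400] diag=30.600


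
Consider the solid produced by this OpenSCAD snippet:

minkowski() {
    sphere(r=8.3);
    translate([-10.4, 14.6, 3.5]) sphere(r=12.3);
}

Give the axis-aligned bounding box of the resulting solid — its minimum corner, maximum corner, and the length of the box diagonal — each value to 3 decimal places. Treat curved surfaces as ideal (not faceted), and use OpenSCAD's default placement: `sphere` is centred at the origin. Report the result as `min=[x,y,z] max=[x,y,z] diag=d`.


A = translate([-10.4, 14.6, 3.5]) sphere(r=12.3) → bbox [-22.7,2.3,-8.8] .. [1.9,26.9,15.8]
B = sphere(r=8.3) → bbox [-8.3,-8.3,-8.3] .. [8.3,8.3,8.3]
lo = A.lo+B.lo = [-22.7-8.3, 2.3-8.3, -8.8-8.3] = [-31.000,-6.000,-17.100]
hi = A.hi+B.hi = [1.9+8.3, 26.9+8.3, 15.8+8.3] = [10.200,35.200,24.100]
diag = √(41.2²+41.2²+41.2²) = √5092.32 = 71.360

min=[-31.000,-6.000,-17.100] max=[10.200,35.200,24.100] diag=71.360


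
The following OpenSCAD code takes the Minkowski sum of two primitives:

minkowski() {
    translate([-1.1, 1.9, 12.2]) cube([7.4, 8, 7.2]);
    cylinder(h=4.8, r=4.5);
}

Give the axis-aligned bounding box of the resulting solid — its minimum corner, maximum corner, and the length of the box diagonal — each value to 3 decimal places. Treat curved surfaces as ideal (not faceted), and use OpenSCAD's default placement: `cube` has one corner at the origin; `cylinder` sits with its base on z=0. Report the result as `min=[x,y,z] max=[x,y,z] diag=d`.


A = translate([-1.1, 1.9, 12.2]) cube([7.4, 8, 7.2]) → bbox [-1.1,1.9,12.2] .. [6.3,9.9,19.4]
B = cylinder(h=4.8, r=4.5) → bbox [-4.5,-4.5,0] .. [4.5,4.5,4.8]
lo = A.lo+B.lo = [-1.1-4.5, 1.9-4.5, 12.2+0] = [-5.600,-2.600,12.200]
hi = A.hi+B.hi = [6.3+4.5, 9.9+4.5, 19.4+4.8] = [10.800,14.400,24.200]
diag = √(16.4²+17²+12²) = √701.96 = 26.495

min=[-5.600,-2.600,12.200] max=[10.800,14.400,24.200] diag=26.495


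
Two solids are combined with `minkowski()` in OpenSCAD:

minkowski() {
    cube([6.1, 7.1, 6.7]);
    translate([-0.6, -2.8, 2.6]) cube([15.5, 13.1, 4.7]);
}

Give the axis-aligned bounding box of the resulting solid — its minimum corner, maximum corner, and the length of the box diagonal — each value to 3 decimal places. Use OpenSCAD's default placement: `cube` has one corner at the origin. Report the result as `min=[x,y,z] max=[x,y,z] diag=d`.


min=[-0.600,-2.800,2.600] max=[21.000,17.400,14.000] diag=31.695

A = translate([-0.6, -2.8, 2.6]) cube([15.5, 13.1, 4.7]) → bbox [-0.6,-2.8,2.6] .. [14.9,10.3,7.3]
B = cube([6.1, 7.1, 6.7]) → bbox [0,0,0] .. [6.1,7.1,6.7]
lo = A.lo+B.lo = [-0.6+0, -2.8+0, 2.6+0] = [-0.600,-2.800,2.600]
hi = A.hi+B.hi = [14.9+6.1, 10.3+7.1, 7.3+6.7] = [21.000,17.400,14.000]
diag = √(21.6²+20.2²+11.4²) = √1004.56 = 31.695


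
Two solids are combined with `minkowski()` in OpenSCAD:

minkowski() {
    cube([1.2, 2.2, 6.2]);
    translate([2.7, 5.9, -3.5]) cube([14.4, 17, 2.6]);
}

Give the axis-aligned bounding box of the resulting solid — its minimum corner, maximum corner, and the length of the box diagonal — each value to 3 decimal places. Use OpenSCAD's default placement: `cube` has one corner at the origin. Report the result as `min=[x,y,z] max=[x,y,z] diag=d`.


min=[2.700,5.900,-3.500] max=[18.300,25.100,5.300] diag=26.257

A = translate([2.7, 5.9, -3.5]) cube([14.4, 17, 2.6]) → bbox [2.7,5.9,-3.5] .. [17.1,22.9,-0.9]
B = cube([1.2, 2.2, 6.2]) → bbox [0,0,0] .. [1.2,2.2,6.2]
lo = A.lo+B.lo = [2.7+0, 5.9+0, -3.5+0] = [2.700,5.900,-3.500]
hi = A.hi+B.hi = [17.1+1.2, 22.9+2.2, -0.9+6.2] = [18.300,25.100,5.300]
diag = √(15.6²+19.2²+8.8²) = √689.44 = 26.257


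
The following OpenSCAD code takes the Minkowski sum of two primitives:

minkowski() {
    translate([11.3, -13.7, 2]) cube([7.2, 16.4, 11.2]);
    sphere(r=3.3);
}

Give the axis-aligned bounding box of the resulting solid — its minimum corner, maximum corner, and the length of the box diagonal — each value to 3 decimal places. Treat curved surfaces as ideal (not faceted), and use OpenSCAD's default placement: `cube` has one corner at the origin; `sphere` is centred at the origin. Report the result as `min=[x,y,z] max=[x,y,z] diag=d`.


A = translate([11.3, -13.7, 2]) cube([7.2, 16.4, 11.2]) → bbox [11.3,-13.7,2] .. [18.5,2.7,13.2]
B = sphere(r=3.3) → bbox [-3.3,-3.3,-3.3] .. [3.3,3.3,3.3]
lo = A.lo+B.lo = [11.3-3.3, -13.7-3.3, 2-3.3] = [8.000,-17.000,-1.300]
hi = A.hi+B.hi = [18.5+3.3, 2.7+3.3, 13.2+3.3] = [21.800,6.000,16.500]
diag = √(13.8²+23²+17.8²) = √1036.28 = 32.191

min=[8.000,-17.000,-1.300] max=[21.800,6.000,16.500] diag=32.191


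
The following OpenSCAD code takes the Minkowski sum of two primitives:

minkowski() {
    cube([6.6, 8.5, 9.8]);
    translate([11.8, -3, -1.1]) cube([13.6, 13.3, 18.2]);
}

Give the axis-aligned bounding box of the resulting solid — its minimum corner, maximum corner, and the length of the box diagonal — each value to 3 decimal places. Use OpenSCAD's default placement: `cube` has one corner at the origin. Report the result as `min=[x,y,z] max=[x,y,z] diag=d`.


min=[11.800,-3.000,-1.100] max=[32.000,18.800,26.900] diag=40.832

A = translate([11.8, -3, -1.1]) cube([13.6, 13.3, 18.2]) → bbox [11.8,-3,-1.1] .. [25.4,10.3,17.1]
B = cube([6.6, 8.5, 9.8]) → bbox [0,0,0] .. [6.6,8.5,9.8]
lo = A.lo+B.lo = [11.8+0, -3+0, -1.1+0] = [11.800,-3.000,-1.100]
hi = A.hi+B.hi = [25.4+6.6, 10.3+8.5, 17.1+9.8] = [32.000,18.800,26.900]
diag = √(20.2²+21.8²+28²) = √1667.28 = 40.832


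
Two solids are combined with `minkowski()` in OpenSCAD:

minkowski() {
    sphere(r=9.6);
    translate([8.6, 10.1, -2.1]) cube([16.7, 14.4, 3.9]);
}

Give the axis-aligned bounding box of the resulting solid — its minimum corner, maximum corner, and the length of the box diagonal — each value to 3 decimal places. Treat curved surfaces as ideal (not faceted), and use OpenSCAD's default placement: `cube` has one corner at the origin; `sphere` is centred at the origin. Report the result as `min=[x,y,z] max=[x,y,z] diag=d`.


A = translate([8.6, 10.1, -2.1]) cube([16.7, 14.4, 3.9]) → bbox [8.6,10.1,-2.1] .. [25.3,24.5,1.8]
B = sphere(r=9.6) → bbox [-9.6,-9.6,-9.6] .. [9.6,9.6,9.6]
lo = A.lo+B.lo = [8.6-9.6, 10.1-9.6, -2.1-9.6] = [-1.000,0.500,-11.700]
hi = A.hi+B.hi = [25.3+9.6, 24.5+9.6, 1.8+9.6] = [34.900,34.100,11.400]
diag = √(35.9²+33.6²+23.1²) = √2951.38 = 54.327

min=[-1.000,0.500,-11.700] max=[34.900,34.100,11.400] diag=54.327


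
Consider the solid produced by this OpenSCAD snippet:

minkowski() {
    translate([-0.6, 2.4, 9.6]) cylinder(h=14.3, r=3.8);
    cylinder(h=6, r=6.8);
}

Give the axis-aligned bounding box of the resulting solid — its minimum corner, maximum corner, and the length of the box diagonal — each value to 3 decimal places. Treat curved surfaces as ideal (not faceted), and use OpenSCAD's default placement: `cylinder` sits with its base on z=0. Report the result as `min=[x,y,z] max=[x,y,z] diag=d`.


min=[-11.200,-8.200,9.600] max=[10.000,13.000,29.900] diag=36.207

A = translate([-0.6, 2.4, 9.6]) cylinder(h=14.3, r=3.8) → bbox [-4.4,-1.4,9.6] .. [3.2,6.2,23.9]
B = cylinder(h=6, r=6.8) → bbox [-6.8,-6.8,0] .. [6.8,6.8,6]
lo = A.lo+B.lo = [-4.4-6.8, -1.4-6.8, 9.6+0] = [-11.200,-8.200,9.600]
hi = A.hi+B.hi = [3.2+6.8, 6.2+6.8, 23.9+6] = [10.000,13.000,29.900]
diag = √(21.2²+21.2²+20.3²) = √1310.97 = 36.207


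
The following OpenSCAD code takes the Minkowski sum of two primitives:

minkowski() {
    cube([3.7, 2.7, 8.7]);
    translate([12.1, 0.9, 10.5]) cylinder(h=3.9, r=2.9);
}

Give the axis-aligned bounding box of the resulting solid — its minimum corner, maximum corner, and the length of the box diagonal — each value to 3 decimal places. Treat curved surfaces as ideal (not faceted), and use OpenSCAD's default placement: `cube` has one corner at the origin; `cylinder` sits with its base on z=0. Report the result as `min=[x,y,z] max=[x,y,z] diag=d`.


min=[9.200,-2.000,10.500] max=[18.700,6.500,23.100] diag=17.924

A = translate([12.1, 0.9, 10.5]) cylinder(h=3.9, r=2.9) → bbox [9.2,-2,10.5] .. [15,3.8,14.4]
B = cube([3.7, 2.7, 8.7]) → bbox [0,0,0] .. [3.7,2.7,8.7]
lo = A.lo+B.lo = [9.2+0, -2+0, 10.5+0] = [9.200,-2.000,10.500]
hi = A.hi+B.hi = [15+3.7, 3.8+2.7, 14.4+8.7] = [18.700,6.500,23.100]
diag = √(9.5²+8.5²+12.6²) = √321.26 = 17.924


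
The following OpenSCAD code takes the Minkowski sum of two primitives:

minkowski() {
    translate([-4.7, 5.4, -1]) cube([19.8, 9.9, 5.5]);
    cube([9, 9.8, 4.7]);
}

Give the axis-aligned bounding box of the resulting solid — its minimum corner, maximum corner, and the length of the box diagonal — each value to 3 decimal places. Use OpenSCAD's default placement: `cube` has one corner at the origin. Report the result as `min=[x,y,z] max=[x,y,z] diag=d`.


min=[-4.700,5.400,-1.000] max=[24.100,25.100,9.200] diag=36.353

A = translate([-4.7, 5.4, -1]) cube([19.8, 9.9, 5.5]) → bbox [-4.7,5.4,-1] .. [15.1,15.3,4.5]
B = cube([9, 9.8, 4.7]) → bbox [0,0,0] .. [9,9.8,4.7]
lo = A.lo+B.lo = [-4.7+0, 5.4+0, -1+0] = [-4.700,5.400,-1.000]
hi = A.hi+B.hi = [15.1+9, 15.3+9.8, 4.5+4.7] = [24.100,25.100,9.200]
diag = √(28.8²+19.7²+10.2²) = √1321.57 = 36.353


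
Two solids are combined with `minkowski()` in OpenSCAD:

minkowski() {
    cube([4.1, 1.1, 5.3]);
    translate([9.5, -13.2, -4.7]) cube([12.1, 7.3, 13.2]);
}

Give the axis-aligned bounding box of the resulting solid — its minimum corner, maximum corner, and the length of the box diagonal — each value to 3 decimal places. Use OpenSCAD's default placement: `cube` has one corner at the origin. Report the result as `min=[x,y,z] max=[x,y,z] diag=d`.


A = translate([9.5, -13.2, -4.7]) cube([12.1, 7.3, 13.2]) → bbox [9.5,-13.2,-4.7] .. [21.6,-5.9,8.5]
B = cube([4.1, 1.1, 5.3]) → bbox [0,0,0] .. [4.1,1.1,5.3]
lo = A.lo+B.lo = [9.5+0, -13.2+0, -4.7+0] = [9.500,-13.200,-4.700]
hi = A.hi+B.hi = [21.6+4.1, -5.9+1.1, 8.5+5.3] = [25.700,-4.800,13.800]
diag = √(16.2²+8.4²+18.5²) = √675.25 = 25.986

min=[9.500,-13.200,-4.700] max=[25.700,-4.800,13.800] diag=25.986


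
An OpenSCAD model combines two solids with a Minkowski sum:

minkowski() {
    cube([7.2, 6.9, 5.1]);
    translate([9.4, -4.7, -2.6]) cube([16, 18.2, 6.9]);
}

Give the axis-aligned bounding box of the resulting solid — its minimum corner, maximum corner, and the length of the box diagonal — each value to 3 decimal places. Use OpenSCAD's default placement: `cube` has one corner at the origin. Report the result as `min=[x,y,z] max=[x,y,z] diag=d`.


A = translate([9.4, -4.7, -2.6]) cube([16, 18.2, 6.9]) → bbox [9.4,-4.7,-2.6] .. [25.4,13.5,4.3]
B = cube([7.2, 6.9, 5.1]) → bbox [0,0,0] .. [7.2,6.9,5.1]
lo = A.lo+B.lo = [9.4+0, -4.7+0, -2.6+0] = [9.400,-4.700,-2.600]
hi = A.hi+B.hi = [25.4+7.2, 13.5+6.9, 4.3+5.1] = [32.600,20.400,9.400]
diag = √(23.2²+25.1²+12²) = √1312.25 = 36.225

min=[9.400,-4.700,-2.600] max=[32.600,20.400,9.400] diag=36.225


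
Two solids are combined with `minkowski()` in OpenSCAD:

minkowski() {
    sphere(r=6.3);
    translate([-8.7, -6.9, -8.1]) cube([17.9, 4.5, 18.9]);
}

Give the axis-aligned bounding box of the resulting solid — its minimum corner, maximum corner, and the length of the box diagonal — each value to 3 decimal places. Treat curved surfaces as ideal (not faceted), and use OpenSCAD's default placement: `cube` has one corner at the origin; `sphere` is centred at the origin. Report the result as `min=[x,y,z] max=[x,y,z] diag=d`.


A = translate([-8.7, -6.9, -8.1]) cube([17.9, 4.5, 18.9]) → bbox [-8.7,-6.9,-8.1] .. [9.2,-2.4,10.8]
B = sphere(r=6.3) → bbox [-6.3,-6.3,-6.3] .. [6.3,6.3,6.3]
lo = A.lo+B.lo = [-8.7-6.3, -6.9-6.3, -8.1-6.3] = [-15.000,-13.200,-14.400]
hi = A.hi+B.hi = [9.2+6.3, -2.4+6.3, 10.8+6.3] = [15.500,3.900,17.100]
diag = √(30.5²+17.1²+31.5²) = √2214.91 = 47.063

min=[-15.000,-13.200,-14.400] max=[15.500,3.900,17.100] diag=47.063


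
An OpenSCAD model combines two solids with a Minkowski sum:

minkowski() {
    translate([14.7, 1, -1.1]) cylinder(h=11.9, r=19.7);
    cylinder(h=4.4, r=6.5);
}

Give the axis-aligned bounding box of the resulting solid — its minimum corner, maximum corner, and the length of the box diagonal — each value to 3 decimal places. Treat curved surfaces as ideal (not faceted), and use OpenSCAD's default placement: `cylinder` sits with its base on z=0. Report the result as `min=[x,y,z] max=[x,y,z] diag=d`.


min=[-11.500,-25.200,-1.100] max=[40.900,27.200,15.200] diag=75.876

A = translate([14.7, 1, -1.1]) cylinder(h=11.9, r=19.7) → bbox [-5,-18.7,-1.1] .. [34.4,20.7,10.8]
B = cylinder(h=4.4, r=6.5) → bbox [-6.5,-6.5,0] .. [6.5,6.5,4.4]
lo = A.lo+B.lo = [-5-6.5, -18.7-6.5, -1.1+0] = [-11.500,-25.200,-1.100]
hi = A.hi+B.hi = [34.4+6.5, 20.7+6.5, 10.8+4.4] = [40.900,27.200,15.200]
diag = √(52.4²+52.4²+16.3²) = √5757.21 = 75.876
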